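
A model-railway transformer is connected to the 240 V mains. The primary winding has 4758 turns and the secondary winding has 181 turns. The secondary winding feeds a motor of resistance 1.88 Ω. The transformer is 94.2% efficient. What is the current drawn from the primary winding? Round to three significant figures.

I_p ≈ 0.196 A

V_s = 240 × 181/4758 = 9.1299 V.
I_s = V_s/R = 9.1299/1.88 = 4.8563 A.
P_out = V_s I_s = 9.1299 × 4.8563 = 44.338 W.
P_in = P_out/η = 44.338/0.942 = 47.068 W.
I_p = P_in/V_p = 47.068/240 = 0.196 A.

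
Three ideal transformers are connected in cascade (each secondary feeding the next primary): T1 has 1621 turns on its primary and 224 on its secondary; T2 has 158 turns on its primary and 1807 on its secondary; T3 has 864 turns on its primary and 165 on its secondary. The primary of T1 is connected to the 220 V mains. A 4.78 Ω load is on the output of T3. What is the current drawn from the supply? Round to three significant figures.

After T1: V = 220.00 × 224/1621 = 30.401 V.
After T2: V = 30.401 × 1807/158 = 347.69 V.
After T3: V = 347.69 × 165/864 = 66.399 V.
I_load = 66.399/4.78 = 13.891 A, so P_out = 66.399 × 13.891 = 922.34 W.
All ideal ⇒ P_in = P_out, so I_supply = 922.34/220 = 4.19 A.

I_supply ≈ 4.19 A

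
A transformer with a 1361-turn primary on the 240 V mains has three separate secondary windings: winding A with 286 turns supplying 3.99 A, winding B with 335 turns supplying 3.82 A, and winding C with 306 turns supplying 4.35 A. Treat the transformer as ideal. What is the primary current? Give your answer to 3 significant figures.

V_A = 240 × 286/1361 = 50.434 V; V_B = 240 × 335/1361 = 59.074 V; V_C = 240 × 306/1361 = 53.960 V.
P_out = V_A I_A + V_B I_B + V_C I_C = 50.434×3.99 + 59.074×3.82 + 53.960×4.35 = 201.23 + 225.66 + 234.73 = 661.62 W.
Ideal ⇒ P_in = P_out, so I_p = P_out/V_p = 661.62/240 = 2.76 A.

I_p ≈ 2.76 A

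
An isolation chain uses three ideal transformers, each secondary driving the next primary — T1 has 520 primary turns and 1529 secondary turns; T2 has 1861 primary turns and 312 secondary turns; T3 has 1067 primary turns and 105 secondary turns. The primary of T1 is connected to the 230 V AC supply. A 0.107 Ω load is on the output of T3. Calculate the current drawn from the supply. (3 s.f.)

I_supply ≈ 5.06 A

Secondary of T1: V = 230.00 × 1529/520 = 676.29 V.
Secondary of T2: V = 676.29 × 312/1861 = 113.38 V.
Secondary of T3: V = 113.38 × 105/1067 = 11.157 V.
I_load = 11.157/0.107 = 104.28 A, so P_out = 11.157 × 104.28 = 1163.4 W.
All ideal ⇒ P_in = P_out, so I_supply = 1163.4/230 = 5.06 A.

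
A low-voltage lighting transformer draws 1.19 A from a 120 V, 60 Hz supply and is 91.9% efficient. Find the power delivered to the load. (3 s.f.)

P_out ≈ 131 W

P_in = V_p I_p = 120 × 1.19 = 142.80 W.
P_out = η P_in = 0.919 × 142.80 = 131 W.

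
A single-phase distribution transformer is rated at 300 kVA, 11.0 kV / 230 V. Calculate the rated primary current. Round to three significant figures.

I_p = S/V_p = 300000/11000 = 27.3 A.

I_p ≈ 27.3 A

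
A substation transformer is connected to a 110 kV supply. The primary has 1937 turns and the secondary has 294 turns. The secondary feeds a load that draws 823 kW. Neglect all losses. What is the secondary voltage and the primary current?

V_s ≈ 16700 V, I_p ≈ 7.48 A

V_s = V_p × N_s/N_p = 110000 × 294/1937 = 16696 V.
I_s = P/V_s = 823000/16696 = 49.293 A.
I_p = I_s × N_s/N_p = 49.293 × 294/1937 = 7.48 A.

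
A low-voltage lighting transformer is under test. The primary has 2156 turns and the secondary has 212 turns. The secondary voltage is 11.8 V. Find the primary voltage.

V_p ≈ 120 V

V_p/V_s = N_p/N_s, so V_p = 11.8 × 2156/212 = 120 V.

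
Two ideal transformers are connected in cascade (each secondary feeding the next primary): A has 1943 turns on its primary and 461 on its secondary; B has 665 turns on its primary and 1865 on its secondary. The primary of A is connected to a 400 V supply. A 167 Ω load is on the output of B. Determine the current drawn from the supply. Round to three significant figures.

Secondary of A: V = 400.00 × 461/1943 = 94.905 V.
Secondary of B: V = 94.905 × 1865/665 = 266.16 V.
I_load = 266.16/167 = 1.5938 A, so P_out = 266.16 × 1.5938 = 424.20 W.
All ideal ⇒ P_in = P_out, so I_supply = 424.20/400 = 1.06 A.

I_supply ≈ 1.06 A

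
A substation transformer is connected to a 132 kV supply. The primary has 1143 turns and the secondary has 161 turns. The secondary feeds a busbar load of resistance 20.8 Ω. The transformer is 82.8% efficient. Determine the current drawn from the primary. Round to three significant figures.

I_p ≈ 152 A

V_s = 132000 × 161/1143 = 18593 V.
I_s = V_s/R = 18593/20.8 = 893.90 A.
P_out = V_s I_s = 18593 × 893.90 = 1.6620×10^7 W.
P_in = P_out/η = 1.6620×10^7/0.828 = 2.0073×10^7 W.
I_p = P_in/V_p = 2.0073×10^7/132000 = 152 A.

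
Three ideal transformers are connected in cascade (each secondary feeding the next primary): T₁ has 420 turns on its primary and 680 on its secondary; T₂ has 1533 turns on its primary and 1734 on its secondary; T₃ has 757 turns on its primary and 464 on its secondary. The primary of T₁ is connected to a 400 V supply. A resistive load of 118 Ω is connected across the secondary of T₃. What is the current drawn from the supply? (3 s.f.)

Secondary of T₁: V = 400.00 × 680/420 = 647.62 V.
Secondary of T₂: V = 647.62 × 1734/1533 = 732.53 V.
Secondary of T₃: V = 732.53 × 464/757 = 449.00 V.
I_load = 449.00/118 = 3.8051 A, so P_out = 449.00 × 3.8051 = 1708.5 W.
All ideal ⇒ P_in = P_out, so I_supply = 1708.5/400 = 4.27 A.

I_supply ≈ 4.27 A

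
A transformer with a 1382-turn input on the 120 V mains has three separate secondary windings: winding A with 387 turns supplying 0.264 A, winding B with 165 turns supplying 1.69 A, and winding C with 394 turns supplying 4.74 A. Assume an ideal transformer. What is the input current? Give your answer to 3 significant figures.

V_A = 120 × 387/1382 = 33.603 V; V_B = 120 × 165/1382 = 14.327 V; V_C = 120 × 394/1382 = 34.211 V.
P_out = V_A I_A + V_B I_B + V_C I_C = 33.603×0.264 + 14.327×1.69 + 34.211×4.74 = 8.8713 + 24.213 + 162.16 = 195.25 W.
Ideal ⇒ P_in = P_out, so I_in = P_out/V_in = 195.25/120 = 1.63 A.

I_in ≈ 1.63 A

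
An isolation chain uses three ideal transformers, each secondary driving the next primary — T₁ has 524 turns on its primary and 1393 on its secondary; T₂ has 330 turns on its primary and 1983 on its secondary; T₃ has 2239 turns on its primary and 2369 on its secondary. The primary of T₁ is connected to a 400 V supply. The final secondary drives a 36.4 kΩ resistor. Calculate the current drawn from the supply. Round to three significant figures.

I_supply ≈ 3.14 A

Secondary of T₁: V = 400.00 × 1393/524 = 1063.4 V.
Secondary of T₂: V = 1063.4 × 1983/330 = 6389.8 V.
Secondary of T₃: V = 6389.8 × 2369/2239 = 6760.8 V.
I_load = 6760.8/36400 = 0.18574 A, so P_out = 6760.8 × 0.18574 = 1255.7 W.
All ideal ⇒ P_in = P_out, so I_supply = 1255.7/400 = 3.14 A.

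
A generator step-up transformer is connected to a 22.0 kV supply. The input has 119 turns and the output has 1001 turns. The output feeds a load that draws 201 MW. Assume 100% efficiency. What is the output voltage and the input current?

V_out ≈ 185000 V, I_in ≈ 9140 A

V_out = V_in × N_out/N_in = 22000 × 1001/119 = 185060 V.
I_out = P/V_out = 2.01×10^8/185060 = 1086.1 A.
I_in = I_out × N_out/N_in = 1086.1 × 1001/119 = 9140 A.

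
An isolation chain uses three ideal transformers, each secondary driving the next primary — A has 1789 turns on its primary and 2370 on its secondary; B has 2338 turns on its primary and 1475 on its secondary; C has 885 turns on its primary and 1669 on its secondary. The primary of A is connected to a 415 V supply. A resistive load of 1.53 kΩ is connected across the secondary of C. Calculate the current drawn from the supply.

Secondary of A: V = 415.00 × 2370/1789 = 549.78 V.
Secondary of B: V = 549.78 × 1475/2338 = 346.84 V.
Secondary of C: V = 346.84 × 1669/885 = 654.10 V.
I_load = 654.10/1530 = 0.42752 A, so P_out = 654.10 × 0.42752 = 279.64 W.
All ideal ⇒ P_in = P_out, so I_supply = 279.64/415 = 0.674 A.

I_supply ≈ 0.674 A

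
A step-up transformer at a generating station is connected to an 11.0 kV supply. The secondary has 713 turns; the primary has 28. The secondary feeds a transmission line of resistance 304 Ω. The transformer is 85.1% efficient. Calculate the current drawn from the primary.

V_s = 11000 × 713/28 = 280110 V.
I_s = V_s/R = 280110/304 = 921.41 A.
P_out = V_s I_s = 280110 × 921.41 = 2.5809×10^8 W.
P_in = P_out/η = 2.5809×10^8/0.851 = 3.0328×10^8 W.
I_p = P_in/V_p = 3.0328×10^8/11000 = 27600 A.

I_p ≈ 27600 A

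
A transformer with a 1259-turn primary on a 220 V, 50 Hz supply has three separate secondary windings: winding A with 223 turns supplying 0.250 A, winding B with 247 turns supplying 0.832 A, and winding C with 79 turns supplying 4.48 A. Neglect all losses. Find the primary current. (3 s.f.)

V_A = 220 × 223/1259 = 38.967 V; V_B = 220 × 247/1259 = 43.161 V; V_C = 220 × 79/1259 = 13.805 V.
P_out = V_A I_A + V_B I_B + V_C I_C = 38.967×0.250 + 43.161×0.832 + 13.805×4.48 = 9.7419 + 35.910 + 61.845 = 107.50 W.
Ideal ⇒ P_in = P_out, so I_p = P_out/V_p = 107.50/220 = 0.489 A.

I_p ≈ 0.489 A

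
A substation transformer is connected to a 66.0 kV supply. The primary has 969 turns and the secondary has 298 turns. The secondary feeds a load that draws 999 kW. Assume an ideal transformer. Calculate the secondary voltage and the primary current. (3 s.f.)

V_s ≈ 20300 V, I_p ≈ 15.1 A

V_s = V_p × N_s/N_p = 66000 × 298/969 = 20297 V.
I_s = P/V_s = 999000/20297 = 49.219 A.
I_p = I_s × N_s/N_p = 49.219 × 298/969 = 15.1 A.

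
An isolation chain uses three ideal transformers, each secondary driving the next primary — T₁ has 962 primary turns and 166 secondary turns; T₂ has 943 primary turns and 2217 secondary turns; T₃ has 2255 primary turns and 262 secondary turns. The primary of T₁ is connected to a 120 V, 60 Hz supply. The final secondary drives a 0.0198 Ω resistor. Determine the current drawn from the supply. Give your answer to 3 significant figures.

I_supply ≈ 13.5 A

After T₁: V = 120.00 × 166/962 = 20.707 V.
After T₂: V = 20.707 × 2217/943 = 48.682 V.
After T₃: V = 48.682 × 262/2255 = 5.6562 V.
I_load = 5.6562/0.0198 = 285.67 A, so P_out = 5.6562 × 285.67 = 1615.8 W.
All ideal ⇒ P_in = P_out, so I_supply = 1615.8/120 = 13.5 A.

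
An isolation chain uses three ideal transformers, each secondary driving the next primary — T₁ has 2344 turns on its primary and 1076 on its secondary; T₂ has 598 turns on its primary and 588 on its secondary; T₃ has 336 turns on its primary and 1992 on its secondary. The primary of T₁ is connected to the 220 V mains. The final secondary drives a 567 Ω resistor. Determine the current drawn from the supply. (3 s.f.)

I_supply ≈ 2.78 A

After T₁: V = 220.00 × 1076/2344 = 100.99 V.
After T₂: V = 100.99 × 588/598 = 99.301 V.
After T₃: V = 99.301 × 1992/336 = 588.71 V.
I_load = 588.71/567 = 1.0383 A, so P_out = 588.71 × 1.0383 = 611.26 W.
All ideal ⇒ P_in = P_out, so I_supply = 611.26/220 = 2.78 A.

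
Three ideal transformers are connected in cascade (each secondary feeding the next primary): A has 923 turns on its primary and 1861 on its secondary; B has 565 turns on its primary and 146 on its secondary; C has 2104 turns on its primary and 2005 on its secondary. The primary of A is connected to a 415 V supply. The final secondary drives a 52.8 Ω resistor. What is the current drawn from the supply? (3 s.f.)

Secondary of A: V = 415.00 × 1861/923 = 836.74 V.
Secondary of B: V = 836.74 × 146/565 = 216.22 V.
Secondary of C: V = 216.22 × 2005/2104 = 206.05 V.
I_load = 206.05/52.8 = 3.9024 A, so P_out = 206.05 × 3.9024 = 804.08 W.
All ideal ⇒ P_in = P_out, so I_supply = 804.08/415 = 1.94 A.

I_supply ≈ 1.94 A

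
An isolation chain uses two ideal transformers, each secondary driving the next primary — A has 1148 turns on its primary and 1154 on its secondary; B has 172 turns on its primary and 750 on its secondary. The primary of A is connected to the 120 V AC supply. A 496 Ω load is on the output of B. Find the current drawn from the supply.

I_supply ≈ 4.65 A

After A: V = 120.00 × 1154/1148 = 120.63 V.
After B: V = 120.63 × 750/172 = 525.99 V.
I_load = 525.99/496 = 1.0605 A, so P_out = 525.99 × 1.0605 = 557.79 W.
All ideal ⇒ P_in = P_out, so I_supply = 557.79/120 = 4.65 A.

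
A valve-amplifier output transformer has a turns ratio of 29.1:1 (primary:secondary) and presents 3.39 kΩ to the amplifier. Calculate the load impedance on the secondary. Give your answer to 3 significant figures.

Z_s ≈ 4.00 Ω

Z_s = Z_p/(N_p/N_s)² = 3390/29.1² = 4.00 Ω.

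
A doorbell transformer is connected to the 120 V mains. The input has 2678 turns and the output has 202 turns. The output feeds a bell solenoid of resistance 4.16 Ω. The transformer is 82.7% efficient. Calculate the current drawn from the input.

V_out = 120 × 202/2678 = 9.0515 V.
I_out = V_out/R = 9.0515/4.16 = 2.1758 A.
P_out = V_out I_out = 9.0515 × 2.1758 = 19.695 W.
P_in = P_out/η = 19.695/0.827 = 23.815 W.
I_in = P_in/V_in = 23.815/120 = 0.198 A.

I_in ≈ 0.198 A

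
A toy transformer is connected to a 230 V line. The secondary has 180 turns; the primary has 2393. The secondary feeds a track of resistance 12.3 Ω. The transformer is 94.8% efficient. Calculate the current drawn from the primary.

I_p ≈ 0.112 A

V_s = 230 × 180/2393 = 17.300 V.
I_s = V_s/R = 17.300/12.3 = 1.4065 A.
P_out = V_s I_s = 17.300 × 1.4065 = 24.334 W.
P_in = P_out/η = 24.334/0.948 = 25.669 W.
I_p = P_in/V_p = 25.669/230 = 0.112 A.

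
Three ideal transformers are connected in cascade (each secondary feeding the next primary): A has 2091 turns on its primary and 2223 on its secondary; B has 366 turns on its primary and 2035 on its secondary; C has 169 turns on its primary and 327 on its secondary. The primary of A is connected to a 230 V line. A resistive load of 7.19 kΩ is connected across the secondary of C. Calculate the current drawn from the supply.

I_supply ≈ 4.18 A

Secondary of A: V = 230.00 × 2223/2091 = 244.52 V.
Secondary of B: V = 244.52 × 2035/366 = 1359.6 V.
Secondary of C: V = 1359.6 × 327/169 = 2630.6 V.
I_load = 2630.6/7190 = 0.36587 A, so P_out = 2630.6 × 0.36587 = 962.47 W.
All ideal ⇒ P_in = P_out, so I_supply = 962.47/230 = 4.18 A.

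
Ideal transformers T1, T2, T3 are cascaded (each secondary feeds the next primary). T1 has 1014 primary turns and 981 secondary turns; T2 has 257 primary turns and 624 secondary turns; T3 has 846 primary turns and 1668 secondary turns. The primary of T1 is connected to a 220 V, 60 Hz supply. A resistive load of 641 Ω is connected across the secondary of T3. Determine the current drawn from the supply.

Secondary of T1: V = 220.00 × 981/1014 = 212.84 V.
Secondary of T2: V = 212.84 × 624/257 = 516.78 V.
Secondary of T3: V = 516.78 × 1668/846 = 1018.9 V.
I_load = 1018.9/641 = 1.5895 A, so P_out = 1018.9 × 1.5895 = 1619.6 W.
All ideal ⇒ P_in = P_out, so I_supply = 1619.6/220 = 7.36 A.

I_supply ≈ 7.36 A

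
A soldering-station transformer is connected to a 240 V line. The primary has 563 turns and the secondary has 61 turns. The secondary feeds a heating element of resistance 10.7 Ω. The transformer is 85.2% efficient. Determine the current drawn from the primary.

V_s = 240 × 61/563 = 26.004 V.
I_s = V_s/R = 26.004/10.7 = 2.4302 A.
P_out = V_s I_s = 26.004 × 2.4302 = 63.195 W.
P_in = P_out/η = 63.195/0.852 = 74.172 W.
I_p = P_in/V_p = 74.172/240 = 0.309 A.

I_p ≈ 0.309 A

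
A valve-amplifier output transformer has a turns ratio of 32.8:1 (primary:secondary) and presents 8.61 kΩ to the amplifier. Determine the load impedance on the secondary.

Z_s ≈ 8.00 Ω

Z_s = Z_p/(N_p/N_s)² = 8610/32.8² = 8.00 Ω.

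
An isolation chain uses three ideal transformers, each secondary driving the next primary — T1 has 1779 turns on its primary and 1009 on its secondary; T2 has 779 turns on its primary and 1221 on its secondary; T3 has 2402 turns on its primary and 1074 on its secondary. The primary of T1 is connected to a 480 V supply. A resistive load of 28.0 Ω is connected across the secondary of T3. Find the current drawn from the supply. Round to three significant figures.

After T1: V = 480.00 × 1009/1779 = 272.24 V.
After T2: V = 272.24 × 1221/779 = 426.71 V.
After T3: V = 426.71 × 1074/2402 = 190.79 V.
I_load = 190.79/28.0 = 6.8141 A, so P_out = 190.79 × 6.8141 = 1300.1 W.
All ideal ⇒ P_in = P_out, so I_supply = 1300.1/480 = 2.71 A.

I_supply ≈ 2.71 A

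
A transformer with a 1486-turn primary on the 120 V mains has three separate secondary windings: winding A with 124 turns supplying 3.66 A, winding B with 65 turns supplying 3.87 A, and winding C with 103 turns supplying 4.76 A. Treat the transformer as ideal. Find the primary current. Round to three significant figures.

I_p ≈ 0.805 A

V_A = 120 × 124/1486 = 10.013 V; V_B = 120 × 65/1486 = 5.2490 V; V_C = 120 × 103/1486 = 8.3176 V.
P_out = V_A I_A + V_B I_B + V_C I_C = 10.013×3.66 + 5.2490×3.87 + 8.3176×4.76 = 36.649 + 20.314 + 39.592 = 96.555 W.
Ideal ⇒ P_in = P_out, so I_p = P_out/V_p = 96.555/120 = 0.805 A.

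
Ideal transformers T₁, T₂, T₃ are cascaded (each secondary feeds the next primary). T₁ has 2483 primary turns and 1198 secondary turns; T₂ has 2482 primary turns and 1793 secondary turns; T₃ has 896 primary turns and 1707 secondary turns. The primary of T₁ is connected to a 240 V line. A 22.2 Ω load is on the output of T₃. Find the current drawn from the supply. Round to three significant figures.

Secondary of T₁: V = 240.00 × 1198/2483 = 115.80 V.
Secondary of T₂: V = 115.80 × 1793/2482 = 83.651 V.
Secondary of T₃: V = 83.651 × 1707/896 = 159.37 V.
I_load = 159.37/22.2 = 7.1786 A, so P_out = 159.37 × 7.1786 = 1144.0 W.
All ideal ⇒ P_in = P_out, so I_supply = 1144.0/240 = 4.77 A.

I_supply ≈ 4.77 A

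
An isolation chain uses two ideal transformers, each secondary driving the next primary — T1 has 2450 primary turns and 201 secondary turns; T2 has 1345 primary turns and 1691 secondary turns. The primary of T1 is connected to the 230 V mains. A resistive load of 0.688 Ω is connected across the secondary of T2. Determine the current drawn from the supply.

I_supply ≈ 3.56 A

Secondary of T1: V = 230.00 × 201/2450 = 18.869 V.
Secondary of T2: V = 18.869 × 1691/1345 = 23.724 V.
I_load = 23.724/0.688 = 34.482 A, so P_out = 23.724 × 34.482 = 818.03 W.
All ideal ⇒ P_in = P_out, so I_supply = 818.03/230 = 3.56 A.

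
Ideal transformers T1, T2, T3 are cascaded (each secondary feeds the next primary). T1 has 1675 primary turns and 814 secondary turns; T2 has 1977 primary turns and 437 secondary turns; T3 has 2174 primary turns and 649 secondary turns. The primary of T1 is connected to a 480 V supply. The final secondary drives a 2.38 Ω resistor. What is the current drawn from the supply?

I_supply ≈ 0.207 A

Secondary of T1: V = 480.00 × 814/1675 = 233.27 V.
Secondary of T2: V = 233.27 × 437/1977 = 51.562 V.
Secondary of T3: V = 51.562 × 649/2174 = 15.393 V.
I_load = 15.393/2.38 = 6.4675 A, so P_out = 15.393 × 6.4675 = 99.551 W.
All ideal ⇒ P_in = P_out, so I_supply = 99.551/480 = 0.207 A.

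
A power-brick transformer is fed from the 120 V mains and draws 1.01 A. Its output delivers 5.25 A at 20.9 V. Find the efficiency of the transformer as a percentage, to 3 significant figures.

η ≈ 90.5%

P_in = 120 × 1.01 = 121.200 W.
P_out = 20.9 × 5.25 = 109.725 W.
η = P_out/P_in = 109.725/121.200 = 0.905.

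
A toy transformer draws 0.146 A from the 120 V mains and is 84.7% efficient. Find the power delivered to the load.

P_in = V_p I_p = 120 × 0.146 = 17.520 W.
P_out = η P_in = 0.847 × 17.520 = 14.8 W.

P_out ≈ 14.8 W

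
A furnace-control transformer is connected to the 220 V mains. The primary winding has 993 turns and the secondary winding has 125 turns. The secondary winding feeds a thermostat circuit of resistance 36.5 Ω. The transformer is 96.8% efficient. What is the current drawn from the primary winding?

V_s = 220 × 125/993 = 27.694 V.
I_s = V_s/R = 27.694/36.5 = 0.75874 A.
P_out = V_s I_s = 27.694 × 0.75874 = 21.012 W.
P_in = P_out/η = 21.012/0.968 = 21.707 W.
I_p = P_in/V_p = 21.707/220 = 0.0987 A.

I_p ≈ 0.0987 A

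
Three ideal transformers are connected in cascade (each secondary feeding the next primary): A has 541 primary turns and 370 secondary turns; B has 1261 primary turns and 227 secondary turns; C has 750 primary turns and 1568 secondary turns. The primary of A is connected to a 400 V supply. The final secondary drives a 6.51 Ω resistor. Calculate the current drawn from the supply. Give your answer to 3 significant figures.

Secondary of A: V = 400.00 × 370/541 = 273.57 V.
Secondary of B: V = 273.57 × 227/1261 = 49.246 V.
Secondary of C: V = 49.246 × 1568/750 = 102.96 V.
I_load = 102.96/6.51 = 15.815 A, so P_out = 102.96 × 15.815 = 1628.3 W.
All ideal ⇒ P_in = P_out, so I_supply = 1628.3/400 = 4.07 A.

I_supply ≈ 4.07 A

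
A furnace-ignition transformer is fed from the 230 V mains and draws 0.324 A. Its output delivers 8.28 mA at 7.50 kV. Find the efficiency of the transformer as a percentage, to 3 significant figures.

η ≈ 83.3%

P_in = 230 × 0.324 = 74.5200 W.
P_out = 7500 × 0.00828 = 62.1000 W.
η = P_out/P_in = 62.1000/74.5200 = 0.833.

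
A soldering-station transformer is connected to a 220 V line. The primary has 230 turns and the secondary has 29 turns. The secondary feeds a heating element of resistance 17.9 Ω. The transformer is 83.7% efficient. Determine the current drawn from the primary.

V_s = 220 × 29/230 = 27.739 V.
I_s = V_s/R = 27.739/17.9 = 1.5497 A.
P_out = V_s I_s = 27.739 × 1.5497 = 42.987 W.
P_in = P_out/η = 42.987/0.837 = 51.358 W.
I_p = P_in/V_p = 51.358/220 = 0.233 A.

I_p ≈ 0.233 A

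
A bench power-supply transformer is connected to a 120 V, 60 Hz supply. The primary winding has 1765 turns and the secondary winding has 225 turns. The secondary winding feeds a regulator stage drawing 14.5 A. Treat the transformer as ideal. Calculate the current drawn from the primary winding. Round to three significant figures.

For an ideal transformer I_p N_p = I_s N_s, so I_p = 14.5 × 225/1765 = 1.85 A.

I_p ≈ 1.85 A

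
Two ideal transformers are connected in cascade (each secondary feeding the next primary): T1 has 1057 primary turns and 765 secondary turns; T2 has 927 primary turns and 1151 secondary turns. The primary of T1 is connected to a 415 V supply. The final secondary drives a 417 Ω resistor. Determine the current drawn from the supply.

Secondary of T1: V = 415.00 × 765/1057 = 300.35 V.
Secondary of T2: V = 300.35 × 1151/927 = 372.93 V.
I_load = 372.93/417 = 0.89432 A, so P_out = 372.93 × 0.89432 = 333.52 W.
All ideal ⇒ P_in = P_out, so I_supply = 333.52/415 = 0.804 A.

I_supply ≈ 0.804 A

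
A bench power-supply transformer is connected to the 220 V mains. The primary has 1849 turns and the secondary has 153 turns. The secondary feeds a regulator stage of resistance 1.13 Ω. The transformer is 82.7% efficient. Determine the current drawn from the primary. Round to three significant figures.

I_p ≈ 1.61 A

V_s = 220 × 153/1849 = 18.204 V.
I_s = V_s/R = 18.204/1.13 = 16.110 A.
P_out = V_s I_s = 18.204 × 16.110 = 293.28 W.
P_in = P_out/η = 293.28/0.827 = 354.63 W.
I_p = P_in/V_p = 354.63/220 = 1.61 A.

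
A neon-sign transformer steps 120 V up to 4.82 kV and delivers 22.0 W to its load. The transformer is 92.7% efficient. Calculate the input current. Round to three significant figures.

P_in = P_out/η = 22.0/0.927 = 23.732 W.
I_in = P_in/V_in = 23.732/120 = 0.198 A.

I_in ≈ 0.198 A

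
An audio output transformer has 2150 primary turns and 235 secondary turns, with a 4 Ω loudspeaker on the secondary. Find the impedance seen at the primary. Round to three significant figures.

Z_p ≈ 335 Ω

Z_p = (N_p/N_s)² × Z_s = (2150/235)² × 4 = 335 Ω.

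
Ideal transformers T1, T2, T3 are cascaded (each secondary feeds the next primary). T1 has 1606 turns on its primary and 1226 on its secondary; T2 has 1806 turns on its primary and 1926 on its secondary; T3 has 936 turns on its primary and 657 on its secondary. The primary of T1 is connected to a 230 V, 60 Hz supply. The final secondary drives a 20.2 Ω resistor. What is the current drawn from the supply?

Secondary of T1: V = 230.00 × 1226/1606 = 175.58 V.
Secondary of T2: V = 175.58 × 1926/1806 = 187.25 V.
Secondary of T3: V = 187.25 × 657/936 = 131.43 V.
I_load = 131.43/20.2 = 6.5065 A, so P_out = 131.43 × 6.5065 = 855.17 W.
All ideal ⇒ P_in = P_out, so I_supply = 855.17/230 = 3.72 A.

I_supply ≈ 3.72 A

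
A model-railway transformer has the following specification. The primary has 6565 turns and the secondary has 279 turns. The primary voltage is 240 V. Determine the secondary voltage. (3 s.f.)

V_s ≈ 10.2 V

V_s/V_p = N_s/N_p, so V_s = 240 × 279/6565 = 10.2 V.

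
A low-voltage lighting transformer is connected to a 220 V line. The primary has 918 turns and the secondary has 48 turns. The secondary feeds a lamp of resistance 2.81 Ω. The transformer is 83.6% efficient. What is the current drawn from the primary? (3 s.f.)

V_s = 220 × 48/918 = 11.503 V.
I_s = V_s/R = 11.503/2.81 = 4.0937 A.
P_out = V_s I_s = 11.503 × 4.0937 = 47.091 W.
P_in = P_out/η = 47.091/0.836 = 56.329 W.
I_p = P_in/V_p = 56.329/220 = 0.256 A.

I_p ≈ 0.256 A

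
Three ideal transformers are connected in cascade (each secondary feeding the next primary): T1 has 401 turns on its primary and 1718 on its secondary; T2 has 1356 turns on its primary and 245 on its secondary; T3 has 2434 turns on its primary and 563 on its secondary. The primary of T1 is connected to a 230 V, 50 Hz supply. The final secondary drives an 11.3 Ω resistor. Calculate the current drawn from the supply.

I_supply ≈ 0.653 A

After T1: V = 230.00 × 1718/401 = 985.39 V.
After T2: V = 985.39 × 245/1356 = 178.04 V.
After T3: V = 178.04 × 563/2434 = 41.181 V.
I_load = 41.181/11.3 = 3.6444 A, so P_out = 41.181 × 3.6444 = 150.08 W.
All ideal ⇒ P_in = P_out, so I_supply = 150.08/230 = 0.653 A.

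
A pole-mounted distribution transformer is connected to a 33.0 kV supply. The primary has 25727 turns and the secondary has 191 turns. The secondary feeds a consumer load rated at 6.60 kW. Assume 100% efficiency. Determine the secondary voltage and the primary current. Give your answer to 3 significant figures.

V_s = V_p × N_s/N_p = 33000 × 191/25727 = 245.00 V.
I_s = P/V_s = 6600/245.00 = 26.939 A.
I_p = I_s × N_s/N_p = 26.939 × 191/25727 = 0.200 A.

V_s ≈ 245 V, I_p ≈ 0.200 A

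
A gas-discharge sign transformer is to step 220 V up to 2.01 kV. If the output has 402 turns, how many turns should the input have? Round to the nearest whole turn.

N_in/N_out = V_in/V_out, so N_in = 402 × 220/2010 = 44.0 ≈ 44 turns.

N_in = 44 turns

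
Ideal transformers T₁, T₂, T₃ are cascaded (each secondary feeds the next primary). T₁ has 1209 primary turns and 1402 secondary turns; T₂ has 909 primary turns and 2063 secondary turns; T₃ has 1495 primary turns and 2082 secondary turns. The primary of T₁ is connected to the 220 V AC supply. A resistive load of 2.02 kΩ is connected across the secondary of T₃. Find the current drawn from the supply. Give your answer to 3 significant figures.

Secondary of T₁: V = 220.00 × 1402/1209 = 255.12 V.
Secondary of T₂: V = 255.12 × 2063/909 = 579.00 V.
Secondary of T₃: V = 579.00 × 2082/1495 = 806.34 V.
I_load = 806.34/2020 = 0.39918 A, so P_out = 806.34 × 0.39918 = 321.87 W.
All ideal ⇒ P_in = P_out, so I_supply = 321.87/220 = 1.46 A.

I_supply ≈ 1.46 A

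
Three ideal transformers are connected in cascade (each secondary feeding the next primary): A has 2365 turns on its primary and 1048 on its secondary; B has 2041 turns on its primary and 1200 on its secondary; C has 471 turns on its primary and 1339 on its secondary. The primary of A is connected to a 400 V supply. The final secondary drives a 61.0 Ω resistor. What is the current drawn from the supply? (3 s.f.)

I_supply ≈ 3.60 A

Secondary of A: V = 400.00 × 1048/2365 = 177.25 V.
Secondary of B: V = 177.25 × 1200/2041 = 104.21 V.
Secondary of C: V = 104.21 × 1339/471 = 296.27 V.
I_load = 296.27/61.0 = 4.8569 A, so P_out = 296.27 × 4.8569 = 1439.0 W.
All ideal ⇒ P_in = P_out, so I_supply = 1439.0/400 = 3.60 A.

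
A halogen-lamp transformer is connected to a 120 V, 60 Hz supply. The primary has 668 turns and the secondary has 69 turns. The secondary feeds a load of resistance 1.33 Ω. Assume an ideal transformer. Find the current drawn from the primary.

I_p ≈ 0.963 A

V_s = V_p × N_s/N_p = 120 × 69/668 = 12.395 V.
I_s = V_s/R = 12.395/1.33 = 9.3197 A.
For an ideal transformer I_p N_p = I_s N_s, so I_p = 9.3197 × 69/668 = 0.963 A.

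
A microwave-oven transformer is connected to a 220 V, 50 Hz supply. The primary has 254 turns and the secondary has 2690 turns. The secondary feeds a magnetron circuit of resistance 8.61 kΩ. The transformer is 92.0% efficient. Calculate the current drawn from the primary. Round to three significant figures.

I_p ≈ 3.12 A

V_s = 220 × 2690/254 = 2329.9 V.
I_s = V_s/R = 2329.9/8610 = 0.27061 A.
P_out = V_s I_s = 2329.9 × 0.27061 = 630.49 W.
P_in = P_out/η = 630.49/0.920 = 685.32 W.
I_p = P_in/V_p = 685.32/220 = 3.12 A.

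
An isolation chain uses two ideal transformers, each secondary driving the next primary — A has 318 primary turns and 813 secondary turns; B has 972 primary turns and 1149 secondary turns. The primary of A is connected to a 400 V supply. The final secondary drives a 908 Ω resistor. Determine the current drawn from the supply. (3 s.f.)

After A: V = 400.00 × 813/318 = 1022.6 V.
After B: V = 1022.6 × 1149/972 = 1208.9 V.
I_load = 1208.9/908 = 1.3313 A, so P_out = 1208.9 × 1.3313 = 1609.4 W.
All ideal ⇒ P_in = P_out, so I_supply = 1609.4/400 = 4.02 A.

I_supply ≈ 4.02 A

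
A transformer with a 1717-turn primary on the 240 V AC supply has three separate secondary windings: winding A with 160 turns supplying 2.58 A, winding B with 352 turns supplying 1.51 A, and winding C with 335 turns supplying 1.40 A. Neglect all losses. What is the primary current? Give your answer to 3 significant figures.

I_p ≈ 0.823 A

V_A = 240 × 160/1717 = 22.365 V; V_B = 240 × 352/1717 = 49.202 V; V_C = 240 × 335/1717 = 46.826 V.
P_out = V_A I_A + V_B I_B + V_C I_C = 22.365×2.58 + 49.202×1.51 + 46.826×1.40 = 57.701 + 74.295 + 65.556 = 197.55 W.
Ideal ⇒ P_in = P_out, so I_p = P_out/V_p = 197.55/240 = 0.823 A.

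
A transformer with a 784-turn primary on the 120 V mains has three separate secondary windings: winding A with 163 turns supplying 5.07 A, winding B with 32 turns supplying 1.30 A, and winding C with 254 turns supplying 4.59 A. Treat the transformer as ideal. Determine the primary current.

V_A = 120 × 163/784 = 24.949 V; V_B = 120 × 32/784 = 4.8980 V; V_C = 120 × 254/784 = 38.878 V.
P_out = V_A I_A + V_B I_B + V_C I_C = 24.949×5.07 + 4.8980×1.30 + 38.878×4.59 = 126.49 + 6.3673 + 178.45 = 311.31 W.
Ideal ⇒ P_in = P_out, so I_p = P_out/V_p = 311.31/120 = 2.59 A.

I_p ≈ 2.59 A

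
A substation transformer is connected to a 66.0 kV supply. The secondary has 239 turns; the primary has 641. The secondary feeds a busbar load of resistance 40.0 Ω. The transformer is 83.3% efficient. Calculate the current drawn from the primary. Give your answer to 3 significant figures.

V_s = 66000 × 239/641 = 24608 V.
I_s = V_s/R = 24608/40.0 = 615.21 A.
P_out = V_s I_s = 24608 × 615.21 = 1.5139×10^7 W.
P_in = P_out/η = 1.5139×10^7/0.833 = 1.8175×10^7 W.
I_p = P_in/V_p = 1.8175×10^7/66000 = 275 A.

I_p ≈ 275 A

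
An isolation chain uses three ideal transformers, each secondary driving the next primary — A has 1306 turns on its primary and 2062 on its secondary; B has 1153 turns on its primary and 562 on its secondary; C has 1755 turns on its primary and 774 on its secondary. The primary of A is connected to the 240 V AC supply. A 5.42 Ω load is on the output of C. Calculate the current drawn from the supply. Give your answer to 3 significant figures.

Secondary of A: V = 240.00 × 2062/1306 = 378.93 V.
Secondary of B: V = 378.93 × 562/1153 = 184.70 V.
Secondary of C: V = 184.70 × 774/1755 = 81.457 V.
I_load = 81.457/5.42 = 15.029 A, so P_out = 81.457 × 15.029 = 1224.2 W.
All ideal ⇒ P_in = P_out, so I_supply = 1224.2/240 = 5.10 A.

I_supply ≈ 5.10 A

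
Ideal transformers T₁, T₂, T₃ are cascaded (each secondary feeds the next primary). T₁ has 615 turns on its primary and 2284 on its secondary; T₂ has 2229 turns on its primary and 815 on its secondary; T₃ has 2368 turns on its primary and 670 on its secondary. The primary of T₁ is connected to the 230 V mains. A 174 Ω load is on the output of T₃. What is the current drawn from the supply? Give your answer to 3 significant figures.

After T₁: V = 230.00 × 2284/615 = 854.18 V.
After T₂: V = 854.18 × 815/2229 = 312.32 V.
After T₃: V = 312.32 × 670/2368 = 88.367 V.
I_load = 88.367/174 = 0.50786 A, so P_out = 88.367 × 0.50786 = 44.878 W.
All ideal ⇒ P_in = P_out, so I_supply = 44.878/230 = 0.195 A.

I_supply ≈ 0.195 A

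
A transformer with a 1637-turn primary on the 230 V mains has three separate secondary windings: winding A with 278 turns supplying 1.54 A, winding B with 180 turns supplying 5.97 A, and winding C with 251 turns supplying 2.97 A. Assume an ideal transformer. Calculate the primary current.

I_p ≈ 1.37 A

V_A = 230 × 278/1637 = 39.059 V; V_B = 230 × 180/1637 = 25.290 V; V_C = 230 × 251/1637 = 35.266 V.
P_out = V_A I_A + V_B I_B + V_C I_C = 39.059×1.54 + 25.290×5.97 + 35.266×2.97 = 60.151 + 150.98 + 104.74 = 315.87 W.
Ideal ⇒ P_in = P_out, so I_p = P_out/V_p = 315.87/230 = 1.37 A.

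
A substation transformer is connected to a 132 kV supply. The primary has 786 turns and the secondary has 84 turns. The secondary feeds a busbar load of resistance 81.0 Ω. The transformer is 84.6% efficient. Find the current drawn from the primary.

V_s = 132000 × 84/786 = 14107 V.
I_s = V_s/R = 14107/81.0 = 174.16 A.
P_out = V_s I_s = 14107 × 174.16 = 2.4568×10^6 W.
P_in = P_out/η = 2.4568×10^6/0.846 = 2.9041×10^6 W.
I_p = P_in/V_p = 2.9041×10^6/132000 = 22.0 A.

I_p ≈ 22.0 A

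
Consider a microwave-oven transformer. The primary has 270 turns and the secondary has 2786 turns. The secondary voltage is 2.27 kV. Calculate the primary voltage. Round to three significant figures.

V_p ≈ 220 V

V_p/V_s = N_p/N_s, so V_p = 2270 × 270/2786 = 220 V.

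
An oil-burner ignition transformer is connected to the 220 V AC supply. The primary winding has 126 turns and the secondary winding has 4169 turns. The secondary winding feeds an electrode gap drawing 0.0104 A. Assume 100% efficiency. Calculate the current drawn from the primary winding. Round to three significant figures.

I_p ≈ 0.344 A

For an ideal transformer I_p N_p = I_s N_s, so I_p = 0.0104 × 4169/126 = 0.344 A.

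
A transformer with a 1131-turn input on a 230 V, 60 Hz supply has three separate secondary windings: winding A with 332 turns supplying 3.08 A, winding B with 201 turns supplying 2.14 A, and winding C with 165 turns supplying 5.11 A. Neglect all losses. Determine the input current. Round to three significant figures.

V_A = 230 × 332/1131 = 67.515 V; V_B = 230 × 201/1131 = 40.875 V; V_C = 230 × 165/1131 = 33.554 V.
P_out = V_A I_A + V_B I_B + V_C I_C = 67.515×3.08 + 40.875×2.14 + 33.554×5.11 = 207.95 + 87.473 + 171.46 = 466.88 W.
Ideal ⇒ P_in = P_out, so I_in = P_out/V_in = 466.88/230 = 2.03 A.

I_in ≈ 2.03 A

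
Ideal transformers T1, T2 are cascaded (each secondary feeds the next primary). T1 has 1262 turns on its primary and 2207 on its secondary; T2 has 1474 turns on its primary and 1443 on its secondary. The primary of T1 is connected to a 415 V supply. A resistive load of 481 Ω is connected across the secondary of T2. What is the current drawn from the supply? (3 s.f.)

After T1: V = 415.00 × 2207/1262 = 725.76 V.
After T2: V = 725.76 × 1443/1474 = 710.49 V.
I_load = 710.49/481 = 1.4771 A, so P_out = 710.49 × 1.4771 = 1049.5 W.
All ideal ⇒ P_in = P_out, so I_supply = 1049.5/415 = 2.53 A.

I_supply ≈ 2.53 A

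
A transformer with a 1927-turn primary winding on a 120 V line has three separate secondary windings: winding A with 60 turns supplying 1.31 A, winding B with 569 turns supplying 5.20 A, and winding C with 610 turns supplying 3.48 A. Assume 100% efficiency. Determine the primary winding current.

I_p ≈ 2.68 A

V_A = 120 × 60/1927 = 3.7364 V; V_B = 120 × 569/1927 = 35.433 V; V_C = 120 × 610/1927 = 37.987 V.
P_out = V_A I_A + V_B I_B + V_C I_C = 3.7364×1.31 + 35.433×5.20 + 37.987×3.48 = 4.8947 + 184.25 + 132.19 = 321.34 W.
Ideal ⇒ P_in = P_out, so I_p = P_out/V_p = 321.34/120 = 2.68 A.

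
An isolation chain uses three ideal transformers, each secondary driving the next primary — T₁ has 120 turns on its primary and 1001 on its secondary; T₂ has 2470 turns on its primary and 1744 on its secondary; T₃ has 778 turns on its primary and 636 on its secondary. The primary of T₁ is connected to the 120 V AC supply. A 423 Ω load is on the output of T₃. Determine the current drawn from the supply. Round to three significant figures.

I_supply ≈ 6.58 A

Secondary of T₁: V = 120.00 × 1001/120 = 1001.0 V.
Secondary of T₂: V = 1001.0 × 1744/2470 = 706.78 V.
Secondary of T₃: V = 706.78 × 636/778 = 577.78 V.
I_load = 577.78/423 = 1.3659 A, so P_out = 577.78 × 1.3659 = 789.19 W.
All ideal ⇒ P_in = P_out, so I_supply = 789.19/120 = 6.58 A.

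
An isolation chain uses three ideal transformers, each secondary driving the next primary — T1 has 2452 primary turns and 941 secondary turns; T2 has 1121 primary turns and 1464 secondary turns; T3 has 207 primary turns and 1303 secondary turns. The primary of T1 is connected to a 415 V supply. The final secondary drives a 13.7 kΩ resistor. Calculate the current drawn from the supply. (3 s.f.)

After T1: V = 415.00 × 941/2452 = 159.26 V.
After T2: V = 159.26 × 1464/1121 = 207.99 V.
After T3: V = 207.99 × 1303/207 = 1309.3 V.
I_load = 1309.3/13700 = 0.095567 A, so P_out = 1309.3 × 0.095567 = 125.12 W.
All ideal ⇒ P_in = P_out, so I_supply = 125.12/415 = 0.301 A.

I_supply ≈ 0.301 A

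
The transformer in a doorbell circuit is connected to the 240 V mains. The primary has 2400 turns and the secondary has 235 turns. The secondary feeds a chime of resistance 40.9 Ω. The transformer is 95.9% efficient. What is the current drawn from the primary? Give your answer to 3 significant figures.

V_s = 240 × 235/2400 = 23.500 V.
I_s = V_s/R = 23.500/40.9 = 0.57457 A.
P_out = V_s I_s = 23.500 × 0.57457 = 13.502 W.
P_in = P_out/η = 13.502/0.959 = 14.080 W.
I_p = P_in/V_p = 14.080/240 = 0.0587 A.

I_p ≈ 0.0587 A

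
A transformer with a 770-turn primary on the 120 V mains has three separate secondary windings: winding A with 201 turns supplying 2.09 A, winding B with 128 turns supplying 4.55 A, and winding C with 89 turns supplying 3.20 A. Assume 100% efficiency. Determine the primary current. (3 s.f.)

I_p ≈ 1.67 A

V_A = 120 × 201/770 = 31.325 V; V_B = 120 × 128/770 = 19.948 V; V_C = 120 × 89/770 = 13.870 V.
P_out = V_A I_A + V_B I_B + V_C I_C = 31.325×2.09 + 19.948×4.55 + 13.870×3.20 = 65.469 + 90.764 + 44.384 = 200.62 W.
Ideal ⇒ P_in = P_out, so I_p = P_out/V_p = 200.62/120 = 1.67 A.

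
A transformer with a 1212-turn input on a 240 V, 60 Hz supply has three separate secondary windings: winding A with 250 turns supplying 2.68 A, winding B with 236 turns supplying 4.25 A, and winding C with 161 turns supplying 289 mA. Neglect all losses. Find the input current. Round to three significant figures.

V_A = 240 × 250/1212 = 49.505 V; V_B = 240 × 236/1212 = 46.733 V; V_C = 240 × 161/1212 = 31.881 V.
P_out = V_A I_A + V_B I_B + V_C I_C = 49.505×2.68 + 46.733×4.25 + 31.881×0.289 = 132.67 + 198.61 + 9.2137 = 340.50 W.
Ideal ⇒ P_in = P_out, so I_in = P_out/V_in = 340.50/240 = 1.42 A.

I_in ≈ 1.42 A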